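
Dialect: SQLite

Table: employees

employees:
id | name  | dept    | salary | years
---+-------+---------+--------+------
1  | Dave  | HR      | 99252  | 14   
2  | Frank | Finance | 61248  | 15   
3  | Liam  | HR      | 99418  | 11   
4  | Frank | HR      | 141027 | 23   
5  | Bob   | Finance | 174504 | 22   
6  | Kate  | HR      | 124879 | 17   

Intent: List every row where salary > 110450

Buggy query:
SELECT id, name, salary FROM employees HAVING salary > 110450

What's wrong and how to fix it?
Bug: HAVING filters the output of aggregation, but this query has no GROUP BY and no aggregate functions, so SQLite rejects it (HAVING clause on a non-aggregate query); the condition here is per row

Fix: Use WHERE for row-level filtering

Corrected query:
SELECT id, name, salary FROM employees WHERE salary > 110450

Result:
id | name  | salary
---+-------+-------
4  | Frank | 141027
5  | Bob   | 174504
6  | Kate  | 124879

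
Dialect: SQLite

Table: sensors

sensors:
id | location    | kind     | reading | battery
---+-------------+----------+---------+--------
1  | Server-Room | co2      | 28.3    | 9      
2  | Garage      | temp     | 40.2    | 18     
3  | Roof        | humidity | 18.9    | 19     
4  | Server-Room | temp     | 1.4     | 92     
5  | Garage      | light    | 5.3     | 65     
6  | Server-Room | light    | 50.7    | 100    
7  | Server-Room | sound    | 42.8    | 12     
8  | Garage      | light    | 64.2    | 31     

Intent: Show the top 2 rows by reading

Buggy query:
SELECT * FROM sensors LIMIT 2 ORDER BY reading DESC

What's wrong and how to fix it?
Bug: ORDER BY cannot follow LIMIT; LIMIT is the final clause

Fix: Swap the clauses: ORDER BY first, then LIMIT

Corrected query:
SELECT * FROM sensors ORDER BY reading DESC LIMIT 2

Result:
id | location    | kind  | reading | battery
---+-------------+-------+---------+--------
8  | Garage      | light | 64.2    | 31     
6  | Server-Room | light | 50.7    | 100    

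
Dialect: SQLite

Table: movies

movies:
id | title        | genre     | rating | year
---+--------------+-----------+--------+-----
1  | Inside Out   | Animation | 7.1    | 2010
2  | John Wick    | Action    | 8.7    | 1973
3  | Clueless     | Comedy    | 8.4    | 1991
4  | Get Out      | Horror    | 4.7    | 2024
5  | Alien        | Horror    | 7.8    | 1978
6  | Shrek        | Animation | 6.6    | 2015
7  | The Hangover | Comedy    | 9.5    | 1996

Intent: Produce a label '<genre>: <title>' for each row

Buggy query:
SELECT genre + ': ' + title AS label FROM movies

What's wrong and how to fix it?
Bug: '+' is numeric addition; on text columns SQLite converts them to 0 instead of concatenating

Fix: Replace + with || to concatenate text

Corrected query:
SELECT genre || ': ' || title AS label FROM movies

Result:
label                
---------------------
Animation: Inside Out
Action: John Wick    
Comedy: Clueless     
Horror: Get Out      
Horror: Alien        
Animation: Shrek     
Comedy: The Hangover 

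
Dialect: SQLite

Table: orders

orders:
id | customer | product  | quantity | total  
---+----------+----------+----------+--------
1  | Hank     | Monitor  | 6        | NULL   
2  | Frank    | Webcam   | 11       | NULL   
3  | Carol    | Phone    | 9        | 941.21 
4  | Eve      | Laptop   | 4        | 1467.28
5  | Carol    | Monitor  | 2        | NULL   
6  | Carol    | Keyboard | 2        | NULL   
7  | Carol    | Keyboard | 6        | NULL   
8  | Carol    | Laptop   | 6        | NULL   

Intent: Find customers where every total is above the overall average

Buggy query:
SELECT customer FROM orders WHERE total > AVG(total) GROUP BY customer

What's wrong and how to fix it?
Bug: WHERE evaluates per row before aggregation, so AVG() is unavailable

Fix: Use a subquery for AVG and a HAVING MIN(...) filter so the condition holds for every row in the group

Corrected query:
SELECT customer FROM orders GROUP BY customer HAVING MIN(total) > (SELECT AVG(total) FROM orders)

Result:
customer
--------
Eve     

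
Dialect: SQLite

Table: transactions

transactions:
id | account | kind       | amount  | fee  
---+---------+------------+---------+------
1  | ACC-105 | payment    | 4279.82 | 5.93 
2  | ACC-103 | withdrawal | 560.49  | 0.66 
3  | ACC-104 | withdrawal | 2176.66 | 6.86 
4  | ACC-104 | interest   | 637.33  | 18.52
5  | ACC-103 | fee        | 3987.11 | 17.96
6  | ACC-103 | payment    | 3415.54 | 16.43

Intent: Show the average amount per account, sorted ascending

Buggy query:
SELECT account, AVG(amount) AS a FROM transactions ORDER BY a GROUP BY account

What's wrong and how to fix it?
Bug: GROUP BY must precede ORDER BY

Fix: Reorder: SELECT … FROM … GROUP BY … ORDER BY …

Corrected query:
SELECT account, AVG(amount) AS a FROM transactions GROUP BY account ORDER BY a

Result:
account | a       
--------+---------
ACC-104 | 1406.995
ACC-103 | 2654.38 
ACC-105 | 4279.82 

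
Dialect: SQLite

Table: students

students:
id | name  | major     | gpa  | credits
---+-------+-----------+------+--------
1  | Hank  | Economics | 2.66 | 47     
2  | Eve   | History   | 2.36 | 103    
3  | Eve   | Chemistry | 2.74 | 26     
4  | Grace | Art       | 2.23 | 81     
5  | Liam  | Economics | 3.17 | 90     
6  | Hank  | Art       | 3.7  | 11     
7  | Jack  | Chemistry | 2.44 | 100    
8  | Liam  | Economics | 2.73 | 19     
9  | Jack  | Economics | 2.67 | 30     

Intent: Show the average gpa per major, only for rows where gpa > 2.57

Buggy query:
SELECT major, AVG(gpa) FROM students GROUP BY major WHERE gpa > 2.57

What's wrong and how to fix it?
Bug: Row-level WHERE must come before GROUP BY in the clause order

Fix: Place WHERE between FROM and GROUP BY

Corrected query:
SELECT major, AVG(gpa) FROM students WHERE gpa > 2.57 GROUP BY major

Result:
major     | AVG(gpa)
----------+---------
Art       | 3.7     
Chemistry | 2.74    
Economics | 2.8075  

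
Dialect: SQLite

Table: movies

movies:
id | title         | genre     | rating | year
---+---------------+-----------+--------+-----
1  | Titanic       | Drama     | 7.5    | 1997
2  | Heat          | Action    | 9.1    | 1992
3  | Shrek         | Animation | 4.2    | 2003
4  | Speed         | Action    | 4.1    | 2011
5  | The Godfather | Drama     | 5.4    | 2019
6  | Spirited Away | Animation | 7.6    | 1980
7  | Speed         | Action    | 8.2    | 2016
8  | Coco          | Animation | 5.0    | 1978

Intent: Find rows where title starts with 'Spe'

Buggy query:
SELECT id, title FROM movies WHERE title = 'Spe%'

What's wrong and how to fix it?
Bug: '=' compares the literal string including the % character; pattern matching needs LIKE

Fix: Replace '=' with LIKE so 'Spe%' is treated as a pattern

Corrected query:
SELECT id, title FROM movies WHERE title LIKE 'Spe%'

Result:
id | title
---+------
4  | Speed
7  | Speed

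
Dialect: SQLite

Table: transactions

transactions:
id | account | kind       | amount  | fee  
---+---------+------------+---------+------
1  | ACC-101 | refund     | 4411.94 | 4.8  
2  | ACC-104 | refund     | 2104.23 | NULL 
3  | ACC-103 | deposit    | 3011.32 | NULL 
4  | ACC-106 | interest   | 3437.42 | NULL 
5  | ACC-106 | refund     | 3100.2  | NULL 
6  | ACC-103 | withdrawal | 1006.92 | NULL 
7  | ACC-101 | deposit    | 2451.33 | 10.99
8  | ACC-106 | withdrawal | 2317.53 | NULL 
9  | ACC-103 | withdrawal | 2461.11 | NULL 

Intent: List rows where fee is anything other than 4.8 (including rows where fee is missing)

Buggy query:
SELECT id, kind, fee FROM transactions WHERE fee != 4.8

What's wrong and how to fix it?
Bug: Inequality against NULL is unknown, not true; rows with NULL are dropped

Fix: Add an explicit OR fee IS NULL to include the missing-value rows

Corrected query:
SELECT id, kind, fee FROM transactions WHERE fee != 4.8 OR fee IS NULL

Result:
id | kind       | fee  
---+------------+------
2  | refund     | NULL 
3  | deposit    | NULL 
4  | interest   | NULL 
5  | refund     | NULL 
6  | withdrawal | NULL 
7  | deposit    | 10.99
8  | withdrawal | NULL 
9  | withdrawal | NULL 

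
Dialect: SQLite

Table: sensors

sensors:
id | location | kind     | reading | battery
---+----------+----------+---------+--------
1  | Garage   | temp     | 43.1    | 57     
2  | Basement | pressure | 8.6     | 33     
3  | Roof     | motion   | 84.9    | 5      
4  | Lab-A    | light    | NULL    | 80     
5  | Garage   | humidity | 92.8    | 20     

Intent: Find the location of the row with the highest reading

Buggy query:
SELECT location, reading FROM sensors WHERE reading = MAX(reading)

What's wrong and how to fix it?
Bug: MAX(reading) is an aggregate and cannot be used directly in WHERE

Fix: Use a subquery: WHERE reading = (SELECT MAX(reading) FROM sensors)

Corrected query:
SELECT location, reading FROM sensors WHERE reading = (SELECT MAX(reading) FROM sensors)

Result:
location | reading
---------+--------
Garage   | 92.8   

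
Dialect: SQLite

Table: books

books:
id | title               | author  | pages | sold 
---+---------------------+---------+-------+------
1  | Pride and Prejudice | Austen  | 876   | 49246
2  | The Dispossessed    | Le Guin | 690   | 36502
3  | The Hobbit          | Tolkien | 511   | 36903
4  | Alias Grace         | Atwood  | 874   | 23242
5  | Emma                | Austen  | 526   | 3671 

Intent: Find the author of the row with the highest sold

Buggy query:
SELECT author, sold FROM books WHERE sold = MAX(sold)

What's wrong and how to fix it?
Bug: WHERE is evaluated per row; an aggregate over the whole table isn't defined there

Fix: Use a subquery: WHERE sold = (SELECT MAX(sold) FROM books)

Corrected query:
SELECT author, sold FROM books WHERE sold = (SELECT MAX(sold) FROM books)

Result:
author | sold 
-------+------
Austen | 49246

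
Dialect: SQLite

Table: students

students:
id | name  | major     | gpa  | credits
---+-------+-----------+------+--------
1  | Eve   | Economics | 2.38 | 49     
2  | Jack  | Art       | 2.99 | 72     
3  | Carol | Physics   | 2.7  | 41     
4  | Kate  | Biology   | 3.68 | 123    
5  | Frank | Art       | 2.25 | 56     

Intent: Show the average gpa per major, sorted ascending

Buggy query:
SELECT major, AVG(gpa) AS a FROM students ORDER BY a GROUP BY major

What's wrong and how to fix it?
Bug: ORDER BY appears before GROUP BY; SQL clause order requires GROUP BY first

Fix: Move ORDER BY to the end, after GROUP BY

Corrected query:
SELECT major, AVG(gpa) AS a FROM students GROUP BY major ORDER BY a

Result:
major     | a   
----------+-----
Economics | 2.38
Art       | 2.62
Physics   | 2.7 
Biology   | 3.68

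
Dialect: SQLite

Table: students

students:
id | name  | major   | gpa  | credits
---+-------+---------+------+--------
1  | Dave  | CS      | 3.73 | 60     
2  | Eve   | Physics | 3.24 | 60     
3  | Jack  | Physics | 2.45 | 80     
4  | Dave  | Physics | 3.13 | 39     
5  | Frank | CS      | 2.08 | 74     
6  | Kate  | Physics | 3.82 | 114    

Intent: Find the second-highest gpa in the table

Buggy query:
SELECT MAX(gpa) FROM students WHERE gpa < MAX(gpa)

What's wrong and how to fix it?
Bug: The inner MAX is an aggregate inside WHERE, which is not allowed

Fix: Compute the overall MAX in a subquery, then take MAX of rows below it

Corrected query:
SELECT MAX(gpa) FROM students WHERE gpa < (SELECT MAX(gpa) FROM students)

Result:
MAX(gpa)
--------
3.73    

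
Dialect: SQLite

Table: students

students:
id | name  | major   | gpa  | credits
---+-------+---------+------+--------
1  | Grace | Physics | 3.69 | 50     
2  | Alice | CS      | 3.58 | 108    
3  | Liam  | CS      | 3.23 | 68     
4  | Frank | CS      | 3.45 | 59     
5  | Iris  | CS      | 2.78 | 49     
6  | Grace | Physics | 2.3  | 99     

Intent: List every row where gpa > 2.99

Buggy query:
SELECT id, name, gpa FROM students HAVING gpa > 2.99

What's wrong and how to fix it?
Bug: This is a non-aggregate query (no GROUP BY, no aggregates), so in SQLite the HAVING clause is invalid here; a row-level condition belongs in WHERE

Fix: Use WHERE for row-level filtering

Corrected query:
SELECT id, name, gpa FROM students WHERE gpa > 2.99

Result:
id | name  | gpa 
---+-------+-----
1  | Grace | 3.69
2  | Alice | 3.58
3  | Liam  | 3.23
4  | Frank | 3.45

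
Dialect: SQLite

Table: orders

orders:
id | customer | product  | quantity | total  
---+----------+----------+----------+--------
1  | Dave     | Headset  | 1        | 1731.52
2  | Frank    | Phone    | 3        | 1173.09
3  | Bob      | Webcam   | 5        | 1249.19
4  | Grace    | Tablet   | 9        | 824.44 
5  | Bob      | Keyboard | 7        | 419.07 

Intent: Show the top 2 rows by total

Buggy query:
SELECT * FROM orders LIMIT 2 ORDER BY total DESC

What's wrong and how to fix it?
Bug: ORDER BY cannot follow LIMIT; LIMIT is the final clause

Fix: Sort with ORDER BY, then apply LIMIT

Corrected query:
SELECT * FROM orders ORDER BY total DESC LIMIT 2

Result:
id | customer | product | quantity | total  
---+----------+---------+----------+--------
1  | Dave     | Headset | 1        | 1731.52
3  | Bob      | Webcam  | 5        | 1249.19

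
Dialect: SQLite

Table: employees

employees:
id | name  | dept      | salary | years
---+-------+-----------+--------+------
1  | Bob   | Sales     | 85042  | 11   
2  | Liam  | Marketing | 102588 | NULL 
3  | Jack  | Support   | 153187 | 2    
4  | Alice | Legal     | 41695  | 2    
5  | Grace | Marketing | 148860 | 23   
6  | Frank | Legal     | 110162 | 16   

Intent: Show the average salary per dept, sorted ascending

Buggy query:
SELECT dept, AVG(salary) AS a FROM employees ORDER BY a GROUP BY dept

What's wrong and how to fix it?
Bug: GROUP BY must precede ORDER BY

Fix: Reorder: SELECT … FROM … GROUP BY … ORDER BY …

Corrected query:
SELECT dept, AVG(salary) AS a FROM employees GROUP BY dept ORDER BY a

Result:
dept      | a      
----------+--------
Legal     | 75928.5
Sales     | 85042  
Marketing | 125724 
Support   | 153187 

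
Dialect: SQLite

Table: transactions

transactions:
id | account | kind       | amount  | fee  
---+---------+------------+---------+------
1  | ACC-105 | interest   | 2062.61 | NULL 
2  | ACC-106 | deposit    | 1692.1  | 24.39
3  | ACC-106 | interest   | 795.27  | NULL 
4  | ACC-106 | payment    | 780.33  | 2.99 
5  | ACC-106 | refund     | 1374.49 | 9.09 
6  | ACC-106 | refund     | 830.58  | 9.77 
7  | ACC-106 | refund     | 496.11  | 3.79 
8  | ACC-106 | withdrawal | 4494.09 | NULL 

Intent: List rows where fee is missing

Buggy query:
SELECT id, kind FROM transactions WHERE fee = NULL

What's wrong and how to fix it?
Bug: '= NULL' is always unknown in SQL three-valued logic, so no rows match

Fix: Replace '= NULL' with 'IS NULL'

Corrected query:
SELECT id, kind FROM transactions WHERE fee IS NULL

Result:
id | kind      
---+-----------
1  | interest  
3  | interest  
8  | withdrawal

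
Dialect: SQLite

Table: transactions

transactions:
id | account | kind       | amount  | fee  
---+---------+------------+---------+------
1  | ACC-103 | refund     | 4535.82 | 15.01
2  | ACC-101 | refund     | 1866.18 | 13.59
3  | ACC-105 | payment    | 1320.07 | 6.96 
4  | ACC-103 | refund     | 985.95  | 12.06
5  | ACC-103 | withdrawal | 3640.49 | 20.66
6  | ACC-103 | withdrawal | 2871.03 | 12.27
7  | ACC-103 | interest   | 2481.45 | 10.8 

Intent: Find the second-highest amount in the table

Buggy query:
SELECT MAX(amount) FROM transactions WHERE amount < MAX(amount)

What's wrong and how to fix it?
Bug: The inner MAX is an aggregate inside WHERE, which is not allowed

Fix: Put the inner MAX in a scalar subquery

Corrected query:
SELECT MAX(amount) FROM transactions WHERE amount < (SELECT MAX(amount) FROM transactions)

Result:
MAX(amount)
-----------
3640.49    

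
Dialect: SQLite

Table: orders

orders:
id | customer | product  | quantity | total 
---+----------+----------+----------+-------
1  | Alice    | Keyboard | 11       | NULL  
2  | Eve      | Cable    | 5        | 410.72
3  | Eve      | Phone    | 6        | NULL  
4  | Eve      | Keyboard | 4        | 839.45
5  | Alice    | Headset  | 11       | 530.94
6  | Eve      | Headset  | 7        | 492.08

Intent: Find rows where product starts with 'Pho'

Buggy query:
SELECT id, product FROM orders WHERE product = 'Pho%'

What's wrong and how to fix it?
Bug: '=' compares the literal string including the % character; pattern matching needs LIKE

Fix: Use LIKE for wildcard pattern matching

Corrected query:
SELECT id, product FROM orders WHERE product LIKE 'Pho%'

Result:
id | product
---+--------
3  | Phone  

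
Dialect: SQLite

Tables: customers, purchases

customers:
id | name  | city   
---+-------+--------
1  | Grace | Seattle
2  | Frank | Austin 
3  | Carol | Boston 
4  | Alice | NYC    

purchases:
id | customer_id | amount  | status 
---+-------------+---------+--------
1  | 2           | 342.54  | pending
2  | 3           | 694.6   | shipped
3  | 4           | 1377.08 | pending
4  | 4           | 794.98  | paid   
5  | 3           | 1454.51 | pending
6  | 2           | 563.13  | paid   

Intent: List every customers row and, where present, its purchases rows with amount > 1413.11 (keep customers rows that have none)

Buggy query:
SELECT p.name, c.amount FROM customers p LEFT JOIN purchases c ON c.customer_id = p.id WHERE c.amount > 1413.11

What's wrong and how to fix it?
Bug: A WHERE condition on the right-hand table after LEFT JOIN drops unmatched parents

Fix: Move the right-table condition into the ON clause so unmatched parents are kept

Corrected query:
SELECT p.name, c.amount FROM customers p LEFT JOIN purchases c ON c.customer_id = p.id AND c.amount > 1413.11

Result:
name  | amount 
------+--------
Grace | NULL   
Frank | NULL   
Carol | 1454.51
Alice | NULL   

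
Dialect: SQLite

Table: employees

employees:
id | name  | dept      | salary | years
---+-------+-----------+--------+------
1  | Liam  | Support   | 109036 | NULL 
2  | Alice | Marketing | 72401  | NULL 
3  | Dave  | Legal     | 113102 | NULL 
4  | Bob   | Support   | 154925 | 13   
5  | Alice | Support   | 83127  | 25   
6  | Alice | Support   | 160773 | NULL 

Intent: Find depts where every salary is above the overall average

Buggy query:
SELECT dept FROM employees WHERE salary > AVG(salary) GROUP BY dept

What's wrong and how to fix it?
Bug: WHERE evaluates per row before aggregation, so AVG() is unavailable

Fix: Compute the overall average in a scalar subquery and compare each group's MIN against it in HAVING

Corrected query:
SELECT dept FROM employees GROUP BY dept HAVING MIN(salary) > (SELECT AVG(salary) FROM employees)

Result:
(no rows)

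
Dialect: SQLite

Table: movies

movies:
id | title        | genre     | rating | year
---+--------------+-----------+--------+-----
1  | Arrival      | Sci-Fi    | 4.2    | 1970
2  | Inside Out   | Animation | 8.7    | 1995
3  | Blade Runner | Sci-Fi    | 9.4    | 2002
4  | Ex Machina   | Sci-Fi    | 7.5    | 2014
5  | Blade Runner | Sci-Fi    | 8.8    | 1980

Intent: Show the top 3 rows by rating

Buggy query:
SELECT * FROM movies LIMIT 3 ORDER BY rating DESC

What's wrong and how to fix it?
Bug: LIMIT must come after ORDER BY

Fix: Swap the clauses: ORDER BY first, then LIMIT

Corrected query:
SELECT * FROM movies ORDER BY rating DESC LIMIT 3

Result:
id | title        | genre     | rating | year
---+--------------+-----------+--------+-----
3  | Blade Runner | Sci-Fi    | 9.4    | 2002
5  | Blade Runner | Sci-Fi    | 8.8    | 1980
2  | Inside Out   | Animation | 8.7    | 1995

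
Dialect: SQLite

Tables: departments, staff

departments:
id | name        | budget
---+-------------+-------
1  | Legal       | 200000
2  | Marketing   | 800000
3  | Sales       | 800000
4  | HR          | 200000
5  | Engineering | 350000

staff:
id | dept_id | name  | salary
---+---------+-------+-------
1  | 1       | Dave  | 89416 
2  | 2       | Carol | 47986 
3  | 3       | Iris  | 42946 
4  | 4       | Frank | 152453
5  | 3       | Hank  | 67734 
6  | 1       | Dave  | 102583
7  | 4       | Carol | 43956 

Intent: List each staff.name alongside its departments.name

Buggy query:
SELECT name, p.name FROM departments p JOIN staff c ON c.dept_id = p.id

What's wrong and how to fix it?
Bug: 'name' exists in both joined tables, so the database can't tell which one is meant

Fix: Prefix ambiguous columns with the table alias

Corrected query:
SELECT c.name, p.name FROM departments p JOIN staff c ON c.dept_id = p.id

Result:
name  | name     
------+----------
Dave  | Legal    
Carol | Marketing
Iris  | Sales    
Frank | HR       
Hank  | Sales    
Dave  | Legal    
Carol | HR       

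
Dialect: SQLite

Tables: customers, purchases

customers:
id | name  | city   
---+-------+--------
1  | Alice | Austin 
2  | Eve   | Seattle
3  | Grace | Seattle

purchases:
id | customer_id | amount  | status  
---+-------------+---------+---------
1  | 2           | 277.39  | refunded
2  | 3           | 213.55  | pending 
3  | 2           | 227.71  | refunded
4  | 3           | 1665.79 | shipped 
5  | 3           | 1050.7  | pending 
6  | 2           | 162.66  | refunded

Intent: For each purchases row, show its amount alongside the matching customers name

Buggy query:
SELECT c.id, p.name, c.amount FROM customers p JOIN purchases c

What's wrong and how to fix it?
Bug: Missing join condition: each purchases row is matched to all customers rows instead of just its own

Fix: Specify the join condition linking the foreign key to the parent id

Corrected query:
SELECT c.id, p.name, c.amount FROM customers p JOIN purchases c ON c.customer_id = p.id

Result:
id | name  | amount 
---+-------+--------
1  | Eve   | 277.39 
2  | Grace | 213.55 
3  | Eve   | 227.71 
4  | Grace | 1665.79
5  | Grace | 1050.7 
6  | Eve   | 162.66 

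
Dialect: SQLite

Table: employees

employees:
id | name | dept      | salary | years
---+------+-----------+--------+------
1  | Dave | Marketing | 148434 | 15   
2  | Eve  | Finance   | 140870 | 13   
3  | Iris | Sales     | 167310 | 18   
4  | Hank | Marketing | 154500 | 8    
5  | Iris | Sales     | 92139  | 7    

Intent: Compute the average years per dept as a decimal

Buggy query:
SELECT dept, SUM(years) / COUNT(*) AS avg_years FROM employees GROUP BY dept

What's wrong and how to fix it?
Bug: SUM(years) and COUNT(*) are both integers; the division truncates the fractional part

Fix: Multiply by 1.0 (or CAST to REAL) to force floating-point division

Corrected query:
SELECT dept, SUM(years) * 1.0 / COUNT(*) AS avg_years FROM employees GROUP BY dept

Result:
dept      | avg_years
----------+----------
Finance   | 13       
Marketing | 11.5     
Sales     | 12.5     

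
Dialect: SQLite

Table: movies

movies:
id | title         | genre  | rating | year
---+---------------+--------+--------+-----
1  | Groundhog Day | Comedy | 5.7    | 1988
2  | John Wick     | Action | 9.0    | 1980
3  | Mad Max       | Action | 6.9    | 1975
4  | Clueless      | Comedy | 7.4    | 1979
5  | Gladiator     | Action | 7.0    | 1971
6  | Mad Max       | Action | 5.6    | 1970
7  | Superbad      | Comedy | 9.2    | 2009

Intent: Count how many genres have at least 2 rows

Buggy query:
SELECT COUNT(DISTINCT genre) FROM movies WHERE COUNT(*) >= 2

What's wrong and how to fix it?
Bug: WHERE filters individual rows, not groups, so a group-level COUNT is invalid there

Fix: Use a subquery that GROUPs and filters with HAVING, then count its rows

Corrected query:
SELECT COUNT(*) FROM (SELECT genre FROM movies GROUP BY genre HAVING COUNT(*) >= 2)

Result:
COUNT(*)
--------
2       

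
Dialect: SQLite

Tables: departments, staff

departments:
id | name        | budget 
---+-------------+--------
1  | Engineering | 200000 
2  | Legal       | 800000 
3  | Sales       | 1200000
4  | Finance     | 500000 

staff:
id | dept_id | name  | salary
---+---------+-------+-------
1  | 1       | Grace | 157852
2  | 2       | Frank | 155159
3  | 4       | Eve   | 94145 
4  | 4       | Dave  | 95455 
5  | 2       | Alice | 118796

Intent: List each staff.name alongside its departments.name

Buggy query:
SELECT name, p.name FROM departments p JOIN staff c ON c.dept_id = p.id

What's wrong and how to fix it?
Bug: Both tables have a 'name' column; the unqualified reference is ambiguous

Fix: Prefix ambiguous columns with the table alias

Corrected query:
SELECT c.name, p.name FROM departments p JOIN staff c ON c.dept_id = p.id

Result:
name  | name       
------+------------
Grace | Engineering
Frank | Legal      
Eve   | Finance    
Dave  | Finance    
Alice | Legal      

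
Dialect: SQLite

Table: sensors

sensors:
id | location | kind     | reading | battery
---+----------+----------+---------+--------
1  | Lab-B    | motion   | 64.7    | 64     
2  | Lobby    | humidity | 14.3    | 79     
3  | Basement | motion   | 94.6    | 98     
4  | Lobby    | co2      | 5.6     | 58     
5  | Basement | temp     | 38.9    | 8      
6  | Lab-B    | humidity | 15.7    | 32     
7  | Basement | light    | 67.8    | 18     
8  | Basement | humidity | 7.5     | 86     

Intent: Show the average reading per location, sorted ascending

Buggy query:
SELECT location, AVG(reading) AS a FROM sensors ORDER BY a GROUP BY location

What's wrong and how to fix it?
Bug: ORDER BY appears before GROUP BY; SQL clause order requires GROUP BY first

Fix: Reorder: SELECT … FROM … GROUP BY … ORDER BY …

Corrected query:
SELECT location, AVG(reading) AS a FROM sensors GROUP BY location ORDER BY a

Result:
location | a   
---------+-----
Lobby    | 9.95
Lab-B    | 40.2
Basement | 52.2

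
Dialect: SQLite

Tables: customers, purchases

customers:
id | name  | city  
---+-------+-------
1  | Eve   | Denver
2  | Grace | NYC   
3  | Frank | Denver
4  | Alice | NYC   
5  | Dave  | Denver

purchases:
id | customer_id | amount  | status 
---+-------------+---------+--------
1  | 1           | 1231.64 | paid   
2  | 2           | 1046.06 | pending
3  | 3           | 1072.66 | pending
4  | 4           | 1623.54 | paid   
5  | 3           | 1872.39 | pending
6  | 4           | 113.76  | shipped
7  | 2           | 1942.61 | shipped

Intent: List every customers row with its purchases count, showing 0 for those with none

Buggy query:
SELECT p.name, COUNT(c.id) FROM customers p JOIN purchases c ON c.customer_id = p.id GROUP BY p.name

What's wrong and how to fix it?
Bug: An inner join excludes parents with zero children

Fix: Use LEFT JOIN so parents without children still appear (COUNT(c.id) gives 0)

Corrected query:
SELECT p.name, COUNT(c.id) FROM customers p LEFT JOIN purchases c ON c.customer_id = p.id GROUP BY p.name

Result:
name  | COUNT(c.id)
------+------------
Alice | 2          
Dave  | 0          
Eve   | 1          
Frank | 2          
Grace | 2          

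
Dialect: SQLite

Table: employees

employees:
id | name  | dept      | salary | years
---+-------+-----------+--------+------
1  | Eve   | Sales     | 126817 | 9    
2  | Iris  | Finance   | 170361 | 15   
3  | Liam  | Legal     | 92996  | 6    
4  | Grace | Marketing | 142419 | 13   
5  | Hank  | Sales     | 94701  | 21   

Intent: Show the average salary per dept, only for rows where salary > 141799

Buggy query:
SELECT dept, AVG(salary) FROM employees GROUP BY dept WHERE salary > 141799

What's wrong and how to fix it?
Bug: WHERE cannot follow GROUP BY

Fix: Place WHERE between FROM and GROUP BY

Corrected query:
SELECT dept, AVG(salary) FROM employees WHERE salary > 141799 GROUP BY dept

Result:
dept      | AVG(salary)
----------+------------
Finance   | 170361     
Marketing | 142419     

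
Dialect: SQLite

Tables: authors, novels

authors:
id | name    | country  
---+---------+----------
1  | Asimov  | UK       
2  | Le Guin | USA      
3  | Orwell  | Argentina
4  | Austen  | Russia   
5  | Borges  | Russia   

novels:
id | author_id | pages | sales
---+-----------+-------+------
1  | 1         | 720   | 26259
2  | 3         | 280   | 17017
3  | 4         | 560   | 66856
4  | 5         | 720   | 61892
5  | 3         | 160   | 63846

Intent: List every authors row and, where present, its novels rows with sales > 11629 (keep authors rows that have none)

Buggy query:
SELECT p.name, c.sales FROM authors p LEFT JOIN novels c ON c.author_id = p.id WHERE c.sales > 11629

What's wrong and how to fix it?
Bug: A WHERE condition on the right-hand table after LEFT JOIN drops unmatched parents

Fix: Move the right-table condition into the ON clause so unmatched parents are kept

Corrected query:
SELECT p.name, c.sales FROM authors p LEFT JOIN novels c ON c.author_id = p.id AND c.sales > 11629

Result:
name    | sales
--------+------
Asimov  | 26259
Le Guin | NULL 
Orwell  | 17017
Orwell  | 63846
Austen  | 66856
Borges  | 61892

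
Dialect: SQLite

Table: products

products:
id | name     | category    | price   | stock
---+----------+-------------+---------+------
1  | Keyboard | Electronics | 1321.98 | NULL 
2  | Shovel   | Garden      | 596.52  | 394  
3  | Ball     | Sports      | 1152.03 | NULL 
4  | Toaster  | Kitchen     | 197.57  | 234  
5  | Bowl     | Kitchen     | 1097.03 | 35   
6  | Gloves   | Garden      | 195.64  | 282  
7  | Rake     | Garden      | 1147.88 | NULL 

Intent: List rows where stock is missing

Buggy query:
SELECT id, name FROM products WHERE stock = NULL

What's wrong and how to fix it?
Bug: '= NULL' is always unknown in SQL three-valued logic, so no rows match

Fix: Replace '= NULL' with 'IS NULL'

Corrected query:
SELECT id, name FROM products WHERE stock IS NULL

Result:
id | name    
---+---------
1  | Keyboard
3  | Ball    
7  | Rake    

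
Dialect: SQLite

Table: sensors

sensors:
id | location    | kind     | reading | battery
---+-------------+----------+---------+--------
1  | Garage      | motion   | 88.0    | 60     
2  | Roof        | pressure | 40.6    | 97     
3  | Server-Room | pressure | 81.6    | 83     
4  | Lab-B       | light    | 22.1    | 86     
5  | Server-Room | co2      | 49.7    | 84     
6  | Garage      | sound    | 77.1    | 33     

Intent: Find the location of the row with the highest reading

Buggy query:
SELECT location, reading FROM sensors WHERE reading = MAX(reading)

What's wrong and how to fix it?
Bug: MAX(reading) is an aggregate and cannot be used directly in WHERE

Fix: Use a subquery: WHERE reading = (SELECT MAX(reading) FROM sensors)

Corrected query:
SELECT location, reading FROM sensors WHERE reading = (SELECT MAX(reading) FROM sensors)

Result:
location | reading
---------+--------
Garage   | 88     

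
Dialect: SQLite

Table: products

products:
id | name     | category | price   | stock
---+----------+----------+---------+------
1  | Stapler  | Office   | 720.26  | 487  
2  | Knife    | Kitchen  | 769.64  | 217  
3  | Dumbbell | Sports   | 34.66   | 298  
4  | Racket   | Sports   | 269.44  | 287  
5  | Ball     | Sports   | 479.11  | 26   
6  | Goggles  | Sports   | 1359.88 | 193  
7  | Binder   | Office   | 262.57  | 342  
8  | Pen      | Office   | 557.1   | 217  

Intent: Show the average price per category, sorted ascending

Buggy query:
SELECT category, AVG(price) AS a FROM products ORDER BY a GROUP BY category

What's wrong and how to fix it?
Bug: GROUP BY must precede ORDER BY

Fix: Move ORDER BY to the end, after GROUP BY

Corrected query:
SELECT category, AVG(price) AS a FROM products GROUP BY category ORDER BY a

Result:
category | a       
---------+---------
Office   | 513.31  
Sports   | 535.7725
Kitchen  | 769.64  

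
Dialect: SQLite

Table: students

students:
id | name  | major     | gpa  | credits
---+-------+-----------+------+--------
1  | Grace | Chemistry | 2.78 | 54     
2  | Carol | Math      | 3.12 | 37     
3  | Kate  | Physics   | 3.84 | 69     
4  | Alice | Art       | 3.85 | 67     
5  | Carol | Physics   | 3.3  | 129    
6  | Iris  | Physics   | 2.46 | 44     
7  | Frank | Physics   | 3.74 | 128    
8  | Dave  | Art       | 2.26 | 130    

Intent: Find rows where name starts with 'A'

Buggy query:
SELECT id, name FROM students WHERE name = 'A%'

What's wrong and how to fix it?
Bug: Wildcards only work with LIKE; '=' treats '%' as a literal character

Fix: Replace '=' with LIKE so 'A%' is treated as a pattern

Corrected query:
SELECT id, name FROM students WHERE name LIKE 'A%'

Result:
id | name 
---+------
4  | Alice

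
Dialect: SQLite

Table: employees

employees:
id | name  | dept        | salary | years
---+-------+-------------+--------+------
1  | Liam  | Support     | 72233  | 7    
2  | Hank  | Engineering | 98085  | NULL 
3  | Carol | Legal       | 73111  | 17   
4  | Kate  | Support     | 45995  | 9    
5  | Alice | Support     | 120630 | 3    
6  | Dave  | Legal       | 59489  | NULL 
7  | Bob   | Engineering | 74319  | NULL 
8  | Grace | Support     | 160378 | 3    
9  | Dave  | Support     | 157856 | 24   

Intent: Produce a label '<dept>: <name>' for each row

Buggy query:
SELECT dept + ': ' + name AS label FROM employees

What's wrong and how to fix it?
Bug: '+' is numeric addition; on text columns SQLite converts them to 0 instead of concatenating

Fix: Use the || operator for string concatenation

Corrected query:
SELECT dept || ': ' || name AS label FROM employees

Result:
label            
-----------------
Support: Liam    
Engineering: Hank
Legal: Carol     
Support: Kate    
Support: Alice   
Legal: Dave      
Engineering: Bob 
Support: Grace   
Support: Dave    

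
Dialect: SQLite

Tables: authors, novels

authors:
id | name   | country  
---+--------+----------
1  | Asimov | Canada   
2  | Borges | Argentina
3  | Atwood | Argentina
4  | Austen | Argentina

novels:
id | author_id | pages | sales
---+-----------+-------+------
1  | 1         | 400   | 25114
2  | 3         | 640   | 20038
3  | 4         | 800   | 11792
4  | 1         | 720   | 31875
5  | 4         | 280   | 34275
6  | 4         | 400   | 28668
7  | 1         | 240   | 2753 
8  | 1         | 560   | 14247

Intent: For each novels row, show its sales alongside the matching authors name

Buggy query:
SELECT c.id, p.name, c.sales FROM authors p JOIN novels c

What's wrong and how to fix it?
Bug: Missing join condition: each novels row is matched to all authors rows instead of just its own

Fix: Add ON c.author_id = p.id to the JOIN

Corrected query:
SELECT c.id, p.name, c.sales FROM authors p JOIN novels c ON c.author_id = p.id

Result:
id | name   | sales
---+--------+------
1  | Asimov | 25114
2  | Atwood | 20038
3  | Austen | 11792
4  | Asimov | 31875
5  | Austen | 34275
6  | Austen | 28668
7  | Asimov | 2753 
8  | Asimov | 14247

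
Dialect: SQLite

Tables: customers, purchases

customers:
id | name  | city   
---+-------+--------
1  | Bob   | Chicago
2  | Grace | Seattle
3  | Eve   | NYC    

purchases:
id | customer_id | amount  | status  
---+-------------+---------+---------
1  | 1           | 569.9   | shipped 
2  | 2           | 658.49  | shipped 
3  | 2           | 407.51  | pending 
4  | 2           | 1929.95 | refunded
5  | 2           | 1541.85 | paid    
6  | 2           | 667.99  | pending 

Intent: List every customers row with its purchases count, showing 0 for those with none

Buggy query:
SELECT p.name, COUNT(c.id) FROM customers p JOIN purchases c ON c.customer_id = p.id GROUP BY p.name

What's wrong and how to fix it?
Bug: An inner join excludes parents with zero children

Fix: Use LEFT JOIN so parents without children still appear (COUNT(c.id) gives 0)

Corrected query:
SELECT p.name, COUNT(c.id) FROM customers p LEFT JOIN purchases c ON c.customer_id = p.id GROUP BY p.name

Result:
name  | COUNT(c.id)
------+------------
Bob   | 1          
Eve   | 0          
Grace | 5          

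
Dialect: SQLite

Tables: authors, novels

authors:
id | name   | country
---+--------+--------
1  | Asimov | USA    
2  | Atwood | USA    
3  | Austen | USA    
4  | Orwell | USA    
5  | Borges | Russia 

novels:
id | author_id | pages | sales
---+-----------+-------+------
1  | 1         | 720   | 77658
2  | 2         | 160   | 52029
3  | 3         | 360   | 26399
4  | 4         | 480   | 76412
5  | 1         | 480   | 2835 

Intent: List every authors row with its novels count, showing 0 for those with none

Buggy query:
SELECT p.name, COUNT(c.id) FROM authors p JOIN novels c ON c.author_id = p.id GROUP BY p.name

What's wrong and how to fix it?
Bug: INNER JOIN drops authors rows that have no matching novels rows

Fix: Switch to LEFT JOIN to retain unmatched parent rows

Corrected query:
SELECT p.name, COUNT(c.id) FROM authors p LEFT JOIN novels c ON c.author_id = p.id GROUP BY p.name

Result:
name   | COUNT(c.id)
-------+------------
Asimov | 2          
Atwood | 1          
Austen | 1          
Borges | 0          
Orwell | 1          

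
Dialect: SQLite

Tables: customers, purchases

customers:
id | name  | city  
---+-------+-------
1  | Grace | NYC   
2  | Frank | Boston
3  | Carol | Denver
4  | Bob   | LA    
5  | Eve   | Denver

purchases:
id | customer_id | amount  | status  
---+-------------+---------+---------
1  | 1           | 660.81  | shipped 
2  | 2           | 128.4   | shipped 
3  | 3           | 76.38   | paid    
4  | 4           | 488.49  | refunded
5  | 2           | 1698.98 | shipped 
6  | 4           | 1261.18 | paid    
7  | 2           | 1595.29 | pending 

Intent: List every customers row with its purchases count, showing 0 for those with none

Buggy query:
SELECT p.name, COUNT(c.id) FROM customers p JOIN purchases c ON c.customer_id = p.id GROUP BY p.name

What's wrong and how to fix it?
Bug: INNER JOIN drops customers rows that have no matching purchases rows

Fix: Use LEFT JOIN so parents without children still appear (COUNT(c.id) gives 0)

Corrected query:
SELECT p.name, COUNT(c.id) FROM customers p LEFT JOIN purchases c ON c.customer_id = p.id GROUP BY p.name

Result:
name  | COUNT(c.id)
------+------------
Bob   | 2          
Carol | 1          
Eve   | 0          
Frank | 3          
Grace | 1          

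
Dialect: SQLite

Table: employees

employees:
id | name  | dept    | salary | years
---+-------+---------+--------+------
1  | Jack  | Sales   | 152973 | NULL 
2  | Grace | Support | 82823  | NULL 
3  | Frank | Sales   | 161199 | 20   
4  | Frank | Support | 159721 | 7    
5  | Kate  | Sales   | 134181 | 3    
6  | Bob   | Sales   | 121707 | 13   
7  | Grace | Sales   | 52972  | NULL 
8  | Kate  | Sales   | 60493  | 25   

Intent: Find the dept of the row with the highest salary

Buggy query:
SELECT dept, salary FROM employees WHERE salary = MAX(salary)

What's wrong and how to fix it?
Bug: MAX(salary) is an aggregate and cannot be used directly in WHERE

Fix: Use a subquery: WHERE salary = (SELECT MAX(salary) FROM employees)

Corrected query:
SELECT dept, salary FROM employees WHERE salary = (SELECT MAX(salary) FROM employees)

Result:
dept  | salary
------+-------
Sales | 161199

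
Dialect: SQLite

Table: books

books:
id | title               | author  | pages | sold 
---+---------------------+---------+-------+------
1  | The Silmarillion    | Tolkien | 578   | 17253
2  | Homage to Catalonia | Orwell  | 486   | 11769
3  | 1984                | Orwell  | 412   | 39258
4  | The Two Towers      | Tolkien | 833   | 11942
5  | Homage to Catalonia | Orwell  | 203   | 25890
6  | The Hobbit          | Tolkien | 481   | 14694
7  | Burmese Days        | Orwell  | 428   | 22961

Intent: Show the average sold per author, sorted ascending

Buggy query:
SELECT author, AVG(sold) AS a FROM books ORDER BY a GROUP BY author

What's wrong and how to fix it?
Bug: GROUP BY must precede ORDER BY

Fix: Move ORDER BY to the end, after GROUP BY

Corrected query:
SELECT author, AVG(sold) AS a FROM books GROUP BY author ORDER BY a

Result:
author  | a           
--------+-------------
Tolkien | 14629.666667
Orwell  | 24969.5     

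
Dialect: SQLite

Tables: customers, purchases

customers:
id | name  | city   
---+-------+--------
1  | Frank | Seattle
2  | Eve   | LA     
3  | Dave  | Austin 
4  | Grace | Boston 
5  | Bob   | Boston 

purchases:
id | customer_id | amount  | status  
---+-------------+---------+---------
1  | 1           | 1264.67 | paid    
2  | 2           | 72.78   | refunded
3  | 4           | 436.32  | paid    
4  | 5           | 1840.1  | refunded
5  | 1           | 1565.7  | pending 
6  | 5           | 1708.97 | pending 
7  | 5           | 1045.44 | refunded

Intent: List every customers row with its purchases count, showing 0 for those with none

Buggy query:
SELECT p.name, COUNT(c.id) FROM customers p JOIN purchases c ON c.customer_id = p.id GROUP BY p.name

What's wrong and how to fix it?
Bug: INNER JOIN drops customers rows that have no matching purchases rows

Fix: Switch to LEFT JOIN to retain unmatched parent rows

Corrected query:
SELECT p.name, COUNT(c.id) FROM customers p LEFT JOIN purchases c ON c.customer_id = p.id GROUP BY p.name

Result:
name  | COUNT(c.id)
------+------------
Bob   | 3          
Dave  | 0          
Eve   | 1          
Frank | 2          
Grace | 1          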